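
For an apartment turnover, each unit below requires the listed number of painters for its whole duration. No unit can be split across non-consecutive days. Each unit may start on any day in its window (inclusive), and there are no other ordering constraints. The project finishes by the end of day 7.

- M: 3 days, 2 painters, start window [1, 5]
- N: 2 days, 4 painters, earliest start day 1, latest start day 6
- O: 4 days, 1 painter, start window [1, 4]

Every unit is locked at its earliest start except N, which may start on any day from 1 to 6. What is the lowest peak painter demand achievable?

N@1: d1:7  d2:7  d3:3  d4:1  d5:0  d6:0  d7:0 → peak 7
N@2: d1:3  d2:7  d3:7  d4:1  d5:0  d6:0  d7:0 → peak 7
N@3: d1:3  d2:3  d3:7  d4:5  d5:0  d6:0  d7:0 → peak 7
N@4: d1:3  d2:3  d3:3  d4:5  d5:4  d6:0  d7:0 → peak 5
N@5: d1:3  d2:3  d3:3  d4:1  d5:4  d6:4  d7:0 → peak 4
N@6: d1:3  d2:3  d3:3  d4:1  d5:0  d6:4  d7:4 → peak 4
Best is N@5, peak 4.

4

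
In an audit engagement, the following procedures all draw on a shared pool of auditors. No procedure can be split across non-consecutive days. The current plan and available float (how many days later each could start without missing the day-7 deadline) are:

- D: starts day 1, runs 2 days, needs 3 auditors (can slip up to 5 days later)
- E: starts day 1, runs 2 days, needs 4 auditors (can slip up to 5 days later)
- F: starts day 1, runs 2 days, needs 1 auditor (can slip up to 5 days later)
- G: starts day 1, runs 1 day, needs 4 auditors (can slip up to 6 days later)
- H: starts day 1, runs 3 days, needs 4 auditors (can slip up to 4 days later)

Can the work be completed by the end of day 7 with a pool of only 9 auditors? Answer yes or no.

Schedule D@1, E@1, F@3, G@3, H@4: d1:7  d2:7  d3:5  d4:5  d5:4  d6:4  d7:0 — peak 7 ≤ 9.

yes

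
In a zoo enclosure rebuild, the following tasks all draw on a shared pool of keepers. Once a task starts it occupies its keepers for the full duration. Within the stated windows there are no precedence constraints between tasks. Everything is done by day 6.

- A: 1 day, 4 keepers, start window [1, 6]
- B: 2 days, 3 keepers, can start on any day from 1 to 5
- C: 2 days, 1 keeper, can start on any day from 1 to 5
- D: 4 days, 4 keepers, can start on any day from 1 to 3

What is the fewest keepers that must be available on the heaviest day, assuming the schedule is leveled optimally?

7

Early-start (A@1, B@1, C@1, D@1) gives peak 12: d1:12  d2:8  d3:4  d4:4  d5:0  d6:0.
Shift C→2, D→3.
Schedule A@1, B@1, C@2, D@3: d1:7  d2:4  d3:5  d4:4  d5:4  d6:4 — peak 7.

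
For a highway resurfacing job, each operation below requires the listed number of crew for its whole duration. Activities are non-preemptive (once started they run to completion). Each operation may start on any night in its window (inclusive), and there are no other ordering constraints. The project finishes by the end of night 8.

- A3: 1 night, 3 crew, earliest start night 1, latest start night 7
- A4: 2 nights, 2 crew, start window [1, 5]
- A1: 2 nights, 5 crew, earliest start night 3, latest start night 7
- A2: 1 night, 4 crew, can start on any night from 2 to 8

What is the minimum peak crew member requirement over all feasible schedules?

5

Early-start (A3@1, A4@1, A1@3, A2@2) gives peak 6: n1:5  n2:6  n3:5  n4:5  n5:0  n6:0  n7:0  n8:0.
Shift A2→5.
Schedule A3@1, A4@1, A1@3, A2@5: n1:5  n2:2  n3:5  n4:5  n5:4  n6:0  n7:0  n8:0 — peak 5.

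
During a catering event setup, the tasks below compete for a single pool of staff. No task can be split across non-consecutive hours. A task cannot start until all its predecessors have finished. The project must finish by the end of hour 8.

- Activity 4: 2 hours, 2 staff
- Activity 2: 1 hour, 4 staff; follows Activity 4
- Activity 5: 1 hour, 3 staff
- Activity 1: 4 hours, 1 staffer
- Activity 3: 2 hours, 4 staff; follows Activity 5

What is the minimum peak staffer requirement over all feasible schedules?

Early-start (Activity 4@1, Activity 2@3, Activity 5@1, Activity 1@1, Activity 3@2) gives peak 9: h1:6  h2:7  h3:9  h4:1  h5:0  h6:0  h7:0  h8:0.
Shift Activity 2→5, Activity 5→3, Activity 3→6.
Schedule Activity 4@1, Activity 2@5, Activity 5@3, Activity 1@1, Activity 3@6: h1:3  h2:3  h3:4  h4:1  h5:4  h6:4  h7:4  h8:0 — peak 4.

4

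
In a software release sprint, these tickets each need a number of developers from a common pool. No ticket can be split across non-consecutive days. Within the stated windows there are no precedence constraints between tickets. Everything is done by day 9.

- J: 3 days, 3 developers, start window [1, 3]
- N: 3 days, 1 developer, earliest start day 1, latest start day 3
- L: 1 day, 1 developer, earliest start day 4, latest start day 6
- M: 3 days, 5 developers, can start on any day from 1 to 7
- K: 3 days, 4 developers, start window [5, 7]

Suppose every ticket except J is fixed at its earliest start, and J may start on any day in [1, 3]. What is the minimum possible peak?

J@1: d1:9  d2:9  d3:9  d4:1  d5:4  d6:4  d7:4  d8:0  d9:0 → peak 9
J@2: d1:6  d2:9  d3:9  d4:4  d5:4  d6:4  d7:4  d8:0  d9:0 → peak 9
J@3: d1:6  d2:6  d3:9  d4:4  d5:7  d6:4  d7:4  d8:0  d9:0 → peak 9
Best is J@1, peak 9.

9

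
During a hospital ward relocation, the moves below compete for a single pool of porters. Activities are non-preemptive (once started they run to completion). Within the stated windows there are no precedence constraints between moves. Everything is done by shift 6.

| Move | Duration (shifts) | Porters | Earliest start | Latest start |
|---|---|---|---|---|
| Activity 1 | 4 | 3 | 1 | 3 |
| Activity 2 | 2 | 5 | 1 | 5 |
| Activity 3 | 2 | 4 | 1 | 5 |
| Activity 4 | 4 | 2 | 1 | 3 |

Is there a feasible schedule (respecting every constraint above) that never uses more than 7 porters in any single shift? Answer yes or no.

Schedule Activity 1@1, Activity 2@5, Activity 3@1, Activity 4@3: s1:7  s2:7  s3:5  s4:5  s5:7  s6:7 — peak 7 ≤ 7.

yes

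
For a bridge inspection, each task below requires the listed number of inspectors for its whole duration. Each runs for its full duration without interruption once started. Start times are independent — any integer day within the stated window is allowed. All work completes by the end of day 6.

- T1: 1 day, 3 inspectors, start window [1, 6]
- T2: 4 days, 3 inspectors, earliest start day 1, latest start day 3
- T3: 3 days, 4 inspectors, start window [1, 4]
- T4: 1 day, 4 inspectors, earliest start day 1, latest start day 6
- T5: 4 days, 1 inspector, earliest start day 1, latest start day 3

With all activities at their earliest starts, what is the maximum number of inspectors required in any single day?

Early-start schedule: T1@1, T2@1, T3@1, T4@1, T5@1.
Load per day: day 1: 15, day 2: 8, day 3: 8, day 4: 4, day 5: 0, day 6: 0.
Peak is 15.

15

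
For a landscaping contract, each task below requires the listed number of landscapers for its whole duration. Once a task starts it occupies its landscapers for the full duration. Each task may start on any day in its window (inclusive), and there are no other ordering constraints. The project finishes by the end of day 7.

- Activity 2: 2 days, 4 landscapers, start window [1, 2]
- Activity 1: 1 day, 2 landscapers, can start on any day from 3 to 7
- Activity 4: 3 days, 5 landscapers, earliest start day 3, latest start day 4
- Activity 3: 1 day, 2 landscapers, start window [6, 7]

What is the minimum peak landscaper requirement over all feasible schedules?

5

Early-start (Activity 2@1, Activity 1@3, Activity 4@3, Activity 3@6) gives peak 7: d1:4  d2:4  d3:7  d4:5  d5:5  d6:2  d7:0.
Shift Activity 4→4, Activity 3→7.
Schedule Activity 2@1, Activity 1@3, Activity 4@4, Activity 3@7: d1:4  d2:4  d3:2  d4:5  d5:5  d6:5  d7:2 — peak 5.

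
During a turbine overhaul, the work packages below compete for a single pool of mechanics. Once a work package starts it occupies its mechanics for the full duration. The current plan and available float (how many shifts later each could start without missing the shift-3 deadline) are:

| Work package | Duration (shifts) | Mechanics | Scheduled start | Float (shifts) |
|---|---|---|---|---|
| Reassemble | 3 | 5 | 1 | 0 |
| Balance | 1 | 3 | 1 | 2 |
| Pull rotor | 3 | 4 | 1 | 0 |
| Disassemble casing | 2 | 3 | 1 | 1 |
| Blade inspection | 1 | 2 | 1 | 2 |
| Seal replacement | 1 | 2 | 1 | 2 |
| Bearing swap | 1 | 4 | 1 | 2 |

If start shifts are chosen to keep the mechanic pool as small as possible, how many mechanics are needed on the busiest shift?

Early-start (Reassemble@1, Balance@1, Pull rotor@1, Disassemble casing@1, Blade inspection@1, Seal replacement@1, Bearing swap@1) gives peak 23: s1:23  s2:12  s3:9.
Shift Blade inspection→2, Seal replacement→3, Bearing swap→3.
Schedule Reassemble@1, Balance@1, Pull rotor@1, Disassemble casing@1, Blade inspection@2, Seal replacement@3, Bearing swap@3: s1:15  s2:14  s3:15 — peak 15.
Total mechanic-shifts = 44 over 3 shifts ⇒ peak ≥ ⌈44/3⌉ = 15, so 15 is optimal.

15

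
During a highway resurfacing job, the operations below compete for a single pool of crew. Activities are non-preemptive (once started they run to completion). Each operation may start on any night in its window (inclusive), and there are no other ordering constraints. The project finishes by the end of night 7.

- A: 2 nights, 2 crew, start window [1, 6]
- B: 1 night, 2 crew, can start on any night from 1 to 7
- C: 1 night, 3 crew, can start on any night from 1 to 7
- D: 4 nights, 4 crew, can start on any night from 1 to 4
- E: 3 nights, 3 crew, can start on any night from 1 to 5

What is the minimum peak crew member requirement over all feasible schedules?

6

Early-start (A@1, B@1, C@1, D@1, E@1) gives peak 14: n1:14  n2:9  n3:7  n4:4  n5:0  n6:0  n7:0.
Shift B→3, C→5, E→5.
Schedule A@1, B@3, C@5, D@1, E@5: n1:6  n2:6  n3:6  n4:4  n5:6  n6:3  n7:3 — peak 6.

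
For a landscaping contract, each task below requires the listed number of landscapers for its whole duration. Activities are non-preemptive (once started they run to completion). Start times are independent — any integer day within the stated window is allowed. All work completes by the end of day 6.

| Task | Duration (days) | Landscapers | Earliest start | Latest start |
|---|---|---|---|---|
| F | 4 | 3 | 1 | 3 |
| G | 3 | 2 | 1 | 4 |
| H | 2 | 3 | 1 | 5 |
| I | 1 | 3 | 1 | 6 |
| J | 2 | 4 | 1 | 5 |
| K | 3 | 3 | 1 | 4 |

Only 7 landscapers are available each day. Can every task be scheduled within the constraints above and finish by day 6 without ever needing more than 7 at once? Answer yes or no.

Total landscaper-days = 44; over 6 days the average is 44/6 > 7, so some day must exceed 7.

no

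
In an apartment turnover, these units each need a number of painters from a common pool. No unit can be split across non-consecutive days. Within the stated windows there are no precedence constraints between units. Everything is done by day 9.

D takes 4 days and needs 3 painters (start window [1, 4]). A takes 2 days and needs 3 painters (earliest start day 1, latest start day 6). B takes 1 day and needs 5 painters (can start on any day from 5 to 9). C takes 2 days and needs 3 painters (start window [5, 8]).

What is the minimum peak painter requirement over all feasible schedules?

5

Early-start (D@1, A@1, B@5, C@5) gives peak 8: d1:6  d2:6  d3:3  d4:3  d5:8  d6:3  d7:0  d8:0  d9:0.
Shift A→5, B→7, C→8.
Schedule D@1, A@5, B@7, C@8: d1:3  d2:3  d3:3  d4:3  d5:3  d6:3  d7:5  d8:3  d9:3 — peak 5.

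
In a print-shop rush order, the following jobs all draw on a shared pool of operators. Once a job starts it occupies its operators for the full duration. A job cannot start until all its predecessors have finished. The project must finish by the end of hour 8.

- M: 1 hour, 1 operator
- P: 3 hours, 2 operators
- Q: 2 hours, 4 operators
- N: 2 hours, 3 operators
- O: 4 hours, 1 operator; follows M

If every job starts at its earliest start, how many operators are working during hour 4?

1

At early start, hour 4 has: O.
Demand: 1 = 1.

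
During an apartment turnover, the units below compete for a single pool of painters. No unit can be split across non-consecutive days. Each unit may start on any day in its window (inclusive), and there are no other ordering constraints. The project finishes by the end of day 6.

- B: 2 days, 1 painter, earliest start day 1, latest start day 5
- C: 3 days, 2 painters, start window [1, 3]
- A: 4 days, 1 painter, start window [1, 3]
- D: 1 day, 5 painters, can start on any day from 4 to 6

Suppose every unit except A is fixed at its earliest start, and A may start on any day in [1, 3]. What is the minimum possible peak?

A@1: d1:4  d2:4  d3:3  d4:6  d5:0  d6:0 → peak 6
A@2: d1:3  d2:4  d3:3  d4:6  d5:1  d6:0 → peak 6
A@3: d1:3  d2:3  d3:3  d4:6  d5:1  d6:1 → peak 6
Best is A@1, peak 6.

6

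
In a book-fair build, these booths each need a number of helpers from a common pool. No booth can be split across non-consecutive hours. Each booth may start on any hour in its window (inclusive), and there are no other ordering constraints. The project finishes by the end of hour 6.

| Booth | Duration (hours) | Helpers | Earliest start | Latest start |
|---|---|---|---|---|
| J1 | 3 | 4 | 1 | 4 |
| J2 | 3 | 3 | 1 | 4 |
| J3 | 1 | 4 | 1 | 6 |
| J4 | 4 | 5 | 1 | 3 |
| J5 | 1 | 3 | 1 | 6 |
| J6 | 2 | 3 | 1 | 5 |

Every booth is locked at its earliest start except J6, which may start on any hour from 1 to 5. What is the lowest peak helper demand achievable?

19

J6@1: h1:22  h2:15  h3:12  h4:5  h5:0  h6:0 → peak 22
J6@2: h1:19  h2:15  h3:15  h4:5  h5:0  h6:0 → peak 19
J6@3: h1:19  h2:12  h3:15  h4:8  h5:0  h6:0 → peak 19
J6@4: h1:19  h2:12  h3:12  h4:8  h5:3  h6:0 → peak 19
J6@5: h1:19  h2:12  h3:12  h4:5  h5:3  h6:3 → peak 19
Best is J6@2, peak 19.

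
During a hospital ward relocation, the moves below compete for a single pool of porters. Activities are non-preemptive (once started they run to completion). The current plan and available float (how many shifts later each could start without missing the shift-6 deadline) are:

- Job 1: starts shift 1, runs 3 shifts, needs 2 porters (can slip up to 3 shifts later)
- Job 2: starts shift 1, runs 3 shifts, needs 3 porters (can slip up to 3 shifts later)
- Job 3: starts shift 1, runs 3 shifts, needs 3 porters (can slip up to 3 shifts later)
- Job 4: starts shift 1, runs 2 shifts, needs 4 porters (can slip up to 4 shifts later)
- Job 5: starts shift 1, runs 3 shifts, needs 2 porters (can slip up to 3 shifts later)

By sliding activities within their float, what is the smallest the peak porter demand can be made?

Early-start (Job 1@1, Job 2@1, Job 3@1, Job 4@1, Job 5@1) gives peak 14: s1:14  s2:14  s3:10  s4:0  s5:0  s6:0.
Shift Job 3→4, Job 4→4.
Schedule Job 1@1, Job 2@1, Job 3@4, Job 4@4, Job 5@1: s1:7  s2:7  s3:7  s4:7  s5:7  s6:3 — peak 7.
Total porter-shifts = 38 over 6 shifts ⇒ peak ≥ ⌈38/6⌉ = 7, so 7 is optimal.

7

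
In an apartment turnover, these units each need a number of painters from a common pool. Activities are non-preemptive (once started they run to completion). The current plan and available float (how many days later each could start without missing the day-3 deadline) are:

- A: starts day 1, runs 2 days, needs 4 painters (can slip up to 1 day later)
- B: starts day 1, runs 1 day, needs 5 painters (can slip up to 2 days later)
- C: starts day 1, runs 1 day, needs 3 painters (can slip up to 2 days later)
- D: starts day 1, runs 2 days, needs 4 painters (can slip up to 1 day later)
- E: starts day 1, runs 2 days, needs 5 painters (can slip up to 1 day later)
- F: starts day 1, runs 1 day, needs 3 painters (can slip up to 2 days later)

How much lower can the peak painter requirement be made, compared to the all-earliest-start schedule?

Early-start peak: d1:24  d2:13  d3:0 ⇒ 24.
Leveled (A@1, B@1, C@1, D@2, E@2, F@3): d1:12  d2:13  d3:12 ⇒ 13.
Reduction 24 − 13 = 11.

11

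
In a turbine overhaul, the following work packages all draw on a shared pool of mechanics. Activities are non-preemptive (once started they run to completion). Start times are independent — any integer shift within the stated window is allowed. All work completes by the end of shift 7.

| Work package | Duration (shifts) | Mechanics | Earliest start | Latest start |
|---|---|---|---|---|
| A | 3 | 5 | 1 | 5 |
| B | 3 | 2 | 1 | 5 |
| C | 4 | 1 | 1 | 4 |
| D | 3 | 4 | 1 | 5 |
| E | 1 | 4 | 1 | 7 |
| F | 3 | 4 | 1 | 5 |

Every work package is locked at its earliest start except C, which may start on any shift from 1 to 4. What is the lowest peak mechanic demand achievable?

19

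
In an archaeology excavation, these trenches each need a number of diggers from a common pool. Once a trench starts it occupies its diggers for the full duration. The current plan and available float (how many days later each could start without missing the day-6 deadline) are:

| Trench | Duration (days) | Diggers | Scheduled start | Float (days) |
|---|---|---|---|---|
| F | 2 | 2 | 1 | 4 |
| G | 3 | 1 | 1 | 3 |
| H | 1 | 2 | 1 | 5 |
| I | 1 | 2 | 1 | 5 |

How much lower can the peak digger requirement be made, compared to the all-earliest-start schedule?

4

Early-start peak: d1:7  d2:3  d3:1  d4:0  d5:0  d6:0 ⇒ 7.
Leveled (F@1, G@1, H@3, I@4): d1:3  d2:3  d3:3  d4:2  d5:0  d6:0 ⇒ 3.
Reduction 7 − 3 = 4.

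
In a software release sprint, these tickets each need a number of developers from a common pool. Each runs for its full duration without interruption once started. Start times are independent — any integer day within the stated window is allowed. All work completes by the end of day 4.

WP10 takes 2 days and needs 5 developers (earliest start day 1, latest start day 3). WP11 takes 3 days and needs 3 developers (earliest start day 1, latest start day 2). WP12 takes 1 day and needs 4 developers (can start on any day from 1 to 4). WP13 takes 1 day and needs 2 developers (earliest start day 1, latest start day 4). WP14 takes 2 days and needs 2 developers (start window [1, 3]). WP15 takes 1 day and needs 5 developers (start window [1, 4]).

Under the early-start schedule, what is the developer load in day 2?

10

At early start, day 2 has: WP10, WP11, WP14.
Demand: 5 + 3 + 2 = 10.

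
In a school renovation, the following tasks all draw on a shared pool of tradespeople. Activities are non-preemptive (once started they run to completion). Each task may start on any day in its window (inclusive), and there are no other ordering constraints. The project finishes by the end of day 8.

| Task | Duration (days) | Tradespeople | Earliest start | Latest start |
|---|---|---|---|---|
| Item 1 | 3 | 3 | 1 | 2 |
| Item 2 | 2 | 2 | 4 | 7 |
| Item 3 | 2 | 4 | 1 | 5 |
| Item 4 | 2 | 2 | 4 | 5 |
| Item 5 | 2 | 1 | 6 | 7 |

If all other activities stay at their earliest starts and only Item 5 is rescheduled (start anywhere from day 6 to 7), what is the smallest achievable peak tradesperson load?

7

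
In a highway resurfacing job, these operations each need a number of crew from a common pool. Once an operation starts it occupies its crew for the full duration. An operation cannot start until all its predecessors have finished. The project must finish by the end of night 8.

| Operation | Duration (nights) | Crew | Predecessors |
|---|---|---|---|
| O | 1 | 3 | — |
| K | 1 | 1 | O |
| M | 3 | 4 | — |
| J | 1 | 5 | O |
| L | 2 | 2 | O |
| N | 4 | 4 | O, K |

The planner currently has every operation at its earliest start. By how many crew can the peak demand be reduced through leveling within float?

Early-start peak: n1:7  n2:12  n3:10  n4:4  n5:4  n6:4  n7:0  n8:0 ⇒ 12.
Leveled (O@1, K@2, M@1, J@4, L@2, N@5): n1:7  n2:7  n3:6  n4:5  n5:4  n6:4  n7:4  n8:4 ⇒ 7.
Reduction 12 − 7 = 5.

5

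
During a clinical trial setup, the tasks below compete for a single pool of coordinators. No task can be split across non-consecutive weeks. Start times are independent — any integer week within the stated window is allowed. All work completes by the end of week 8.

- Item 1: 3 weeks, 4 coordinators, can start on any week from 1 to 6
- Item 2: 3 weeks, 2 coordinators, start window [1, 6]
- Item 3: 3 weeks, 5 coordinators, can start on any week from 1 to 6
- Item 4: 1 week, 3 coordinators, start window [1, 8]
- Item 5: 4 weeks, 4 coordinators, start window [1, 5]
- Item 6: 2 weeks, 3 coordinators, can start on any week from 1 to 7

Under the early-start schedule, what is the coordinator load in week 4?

At early start, week 4 has: Item 5.
Demand: 4 = 4.

4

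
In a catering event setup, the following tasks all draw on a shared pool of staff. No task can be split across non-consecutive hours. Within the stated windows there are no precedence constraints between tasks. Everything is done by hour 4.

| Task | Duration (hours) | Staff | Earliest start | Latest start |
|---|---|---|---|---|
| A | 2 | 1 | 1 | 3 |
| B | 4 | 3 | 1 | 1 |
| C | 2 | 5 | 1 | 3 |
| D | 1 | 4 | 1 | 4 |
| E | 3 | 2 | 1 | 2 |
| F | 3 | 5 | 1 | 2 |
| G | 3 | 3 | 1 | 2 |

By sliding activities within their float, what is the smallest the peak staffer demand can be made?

18

Early-start (A@1, B@1, C@1, D@1, E@1, F@1, G@1) gives peak 23: h1:23  h2:19  h3:13  h4:3.
Shift C→3.
Schedule A@1, B@1, C@3, D@1, E@1, F@1, G@1: h1:18  h2:14  h3:18  h4:8 — peak 18.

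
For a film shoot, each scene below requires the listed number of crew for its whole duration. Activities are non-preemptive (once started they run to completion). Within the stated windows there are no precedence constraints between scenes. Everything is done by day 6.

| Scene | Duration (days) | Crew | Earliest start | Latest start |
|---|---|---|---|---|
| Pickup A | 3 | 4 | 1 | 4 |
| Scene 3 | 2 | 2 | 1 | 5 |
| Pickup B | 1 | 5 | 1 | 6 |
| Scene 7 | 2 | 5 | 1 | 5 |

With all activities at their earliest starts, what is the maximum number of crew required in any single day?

Early-start schedule: Pickup A@1, Scene 3@1, Pickup B@1, Scene 7@1.
Load per day: day 1: 16, day 2: 11, day 3: 4, day 4: 0, day 5: 0, day 6: 0.
Peak is 16.

16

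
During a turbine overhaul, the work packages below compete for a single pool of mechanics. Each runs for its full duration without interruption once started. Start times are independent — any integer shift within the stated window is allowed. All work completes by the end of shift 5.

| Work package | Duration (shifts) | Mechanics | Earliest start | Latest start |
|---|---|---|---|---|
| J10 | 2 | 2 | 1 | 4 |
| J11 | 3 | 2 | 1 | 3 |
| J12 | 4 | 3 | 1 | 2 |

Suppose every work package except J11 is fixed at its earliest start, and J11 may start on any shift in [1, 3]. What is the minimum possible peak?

J11@1: s1:7  s2:7  s3:5  s4:3  s5:0 → peak 7
J11@2: s1:5  s2:7  s3:5  s4:5  s5:0 → peak 7
J11@3: s1:5  s2:5  s3:5  s4:5  s5:2 → peak 5
Best is J11@3, peak 5.

5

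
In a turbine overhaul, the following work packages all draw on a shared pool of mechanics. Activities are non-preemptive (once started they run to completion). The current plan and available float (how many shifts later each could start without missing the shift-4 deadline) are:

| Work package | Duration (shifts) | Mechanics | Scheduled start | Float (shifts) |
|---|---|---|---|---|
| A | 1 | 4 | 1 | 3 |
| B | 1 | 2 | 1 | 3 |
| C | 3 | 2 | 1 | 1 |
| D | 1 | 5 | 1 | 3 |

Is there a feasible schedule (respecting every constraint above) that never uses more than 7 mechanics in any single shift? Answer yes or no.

yes

Schedule A@1, B@2, C@1, D@4: s1:6  s2:4  s3:2  s4:5 — peak 6 ≤ 7.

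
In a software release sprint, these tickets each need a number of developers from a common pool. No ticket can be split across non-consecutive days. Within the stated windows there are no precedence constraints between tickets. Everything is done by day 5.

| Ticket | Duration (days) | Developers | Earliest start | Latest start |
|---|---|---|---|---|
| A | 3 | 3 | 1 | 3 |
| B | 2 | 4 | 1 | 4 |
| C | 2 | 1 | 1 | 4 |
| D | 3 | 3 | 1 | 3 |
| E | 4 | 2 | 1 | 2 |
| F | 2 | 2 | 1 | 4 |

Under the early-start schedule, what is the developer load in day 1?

15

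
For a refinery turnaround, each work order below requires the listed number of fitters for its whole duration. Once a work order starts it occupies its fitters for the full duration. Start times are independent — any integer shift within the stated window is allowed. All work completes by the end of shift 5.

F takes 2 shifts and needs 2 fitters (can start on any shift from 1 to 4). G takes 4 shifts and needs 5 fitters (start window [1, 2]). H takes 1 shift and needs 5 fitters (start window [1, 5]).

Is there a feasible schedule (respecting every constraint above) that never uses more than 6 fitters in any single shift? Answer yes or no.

no

The minimum achievable peak is 7; 6 < 7, so no feasible schedule stays within the cap.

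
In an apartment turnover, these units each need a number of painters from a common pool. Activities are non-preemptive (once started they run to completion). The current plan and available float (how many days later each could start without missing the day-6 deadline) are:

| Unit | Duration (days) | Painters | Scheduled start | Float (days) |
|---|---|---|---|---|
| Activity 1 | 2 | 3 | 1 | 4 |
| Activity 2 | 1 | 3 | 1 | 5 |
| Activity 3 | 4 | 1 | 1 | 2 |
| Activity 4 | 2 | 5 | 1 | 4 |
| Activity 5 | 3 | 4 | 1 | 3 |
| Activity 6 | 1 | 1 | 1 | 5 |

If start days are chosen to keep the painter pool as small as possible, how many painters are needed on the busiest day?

7

Early-start (Activity 1@1, Activity 2@1, Activity 3@1, Activity 4@1, Activity 5@1, Activity 6@1) gives peak 17: d1:17  d2:13  d3:5  d4:1  d5:0  d6:0.
Shift Activity 3→3, Activity 4→5, Activity 5→2.
Schedule Activity 1@1, Activity 2@1, Activity 3@3, Activity 4@5, Activity 5@2, Activity 6@1: d1:7  d2:7  d3:5  d4:5  d5:6  d6:6 — peak 7.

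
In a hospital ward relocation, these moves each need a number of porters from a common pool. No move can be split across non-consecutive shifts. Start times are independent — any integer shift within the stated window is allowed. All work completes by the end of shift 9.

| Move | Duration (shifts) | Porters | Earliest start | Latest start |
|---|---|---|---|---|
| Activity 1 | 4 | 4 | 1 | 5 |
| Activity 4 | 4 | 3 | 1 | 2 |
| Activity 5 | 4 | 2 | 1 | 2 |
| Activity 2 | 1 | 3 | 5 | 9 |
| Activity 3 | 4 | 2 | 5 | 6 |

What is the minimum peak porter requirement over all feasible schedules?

Early-start (Activity 1@1, Activity 4@1, Activity 5@1, Activity 2@5, Activity 3@5) gives peak 9: s1:9  s2:9  s3:9  s4:9  s5:5  s6:2  s7:2  s8:2  s9:0.
Shift Activity 1→5, Activity 2→9.
Schedule Activity 1@5, Activity 4@1, Activity 5@1, Activity 2@9, Activity 3@5: s1:5  s2:5  s3:5  s4:5  s5:6  s6:6  s7:6  s8:6  s9:3 — peak 6.
Total porter-shifts = 47 over 9 shifts ⇒ peak ≥ ⌈47/9⌉ = 6, so 6 is optimal.

6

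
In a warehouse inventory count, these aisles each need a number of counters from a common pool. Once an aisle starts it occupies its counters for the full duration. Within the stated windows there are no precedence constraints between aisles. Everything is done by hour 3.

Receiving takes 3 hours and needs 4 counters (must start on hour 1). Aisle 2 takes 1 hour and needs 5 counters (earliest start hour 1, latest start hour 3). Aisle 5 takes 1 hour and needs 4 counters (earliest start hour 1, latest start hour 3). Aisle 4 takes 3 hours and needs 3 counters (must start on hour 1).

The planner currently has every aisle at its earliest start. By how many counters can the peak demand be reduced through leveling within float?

4

Early-start peak: h1:16  h2:7  h3:7 ⇒ 16.
Leveled (Receiving@1, Aisle 2@1, Aisle 5@2, Aisle 4@1): h1:12  h2:11  h3:7 ⇒ 12.
Reduction 16 − 12 = 4.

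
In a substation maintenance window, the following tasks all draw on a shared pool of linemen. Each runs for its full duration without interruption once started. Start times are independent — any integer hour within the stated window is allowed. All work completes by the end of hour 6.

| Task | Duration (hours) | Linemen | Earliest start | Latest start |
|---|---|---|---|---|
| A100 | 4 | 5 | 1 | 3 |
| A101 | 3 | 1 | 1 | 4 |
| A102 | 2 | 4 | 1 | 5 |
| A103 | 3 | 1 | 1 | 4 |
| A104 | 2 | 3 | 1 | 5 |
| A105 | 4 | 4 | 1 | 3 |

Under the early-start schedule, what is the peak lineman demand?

18

Early-start schedule: A100@1, A101@1, A102@1, A103@1, A104@1, A105@1.
Load per hour: hour 1: 18, hour 2: 18, hour 3: 11, hour 4: 9, hour 5: 0, hour 6: 0.
Peak is 18.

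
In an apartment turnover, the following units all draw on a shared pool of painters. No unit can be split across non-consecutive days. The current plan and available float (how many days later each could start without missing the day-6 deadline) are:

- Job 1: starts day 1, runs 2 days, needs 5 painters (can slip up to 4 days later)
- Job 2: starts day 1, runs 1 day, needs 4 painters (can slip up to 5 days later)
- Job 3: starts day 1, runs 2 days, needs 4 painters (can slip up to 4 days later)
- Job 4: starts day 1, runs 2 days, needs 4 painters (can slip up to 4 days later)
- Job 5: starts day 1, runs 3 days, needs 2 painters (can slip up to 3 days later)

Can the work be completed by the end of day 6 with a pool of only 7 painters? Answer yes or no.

The minimum achievable peak is 8; 7 < 8, so no feasible schedule stays within the cap.

no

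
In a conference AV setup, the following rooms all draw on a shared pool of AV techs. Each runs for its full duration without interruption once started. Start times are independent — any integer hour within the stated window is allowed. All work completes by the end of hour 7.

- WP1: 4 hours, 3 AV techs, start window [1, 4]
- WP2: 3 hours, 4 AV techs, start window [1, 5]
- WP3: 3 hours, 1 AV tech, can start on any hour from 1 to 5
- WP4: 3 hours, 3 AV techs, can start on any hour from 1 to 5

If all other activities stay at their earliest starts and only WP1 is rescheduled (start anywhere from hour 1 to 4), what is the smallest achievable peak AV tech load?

8

WP1@1: h1:11  h2:11  h3:11  h4:3  h5:0  h6:0  h7:0 → peak 11
WP1@2: h1:8  h2:11  h3:11  h4:3  h5:3  h6:0  h7:0 → peak 11
WP1@3: h1:8  h2:8  h3:11  h4:3  h5:3  h6:3  h7:0 → peak 11
WP1@4: h1:8  h2:8  h3:8  h4:3  h5:3  h6:3  h7:3 → peak 8
Best is WP1@4, peak 8.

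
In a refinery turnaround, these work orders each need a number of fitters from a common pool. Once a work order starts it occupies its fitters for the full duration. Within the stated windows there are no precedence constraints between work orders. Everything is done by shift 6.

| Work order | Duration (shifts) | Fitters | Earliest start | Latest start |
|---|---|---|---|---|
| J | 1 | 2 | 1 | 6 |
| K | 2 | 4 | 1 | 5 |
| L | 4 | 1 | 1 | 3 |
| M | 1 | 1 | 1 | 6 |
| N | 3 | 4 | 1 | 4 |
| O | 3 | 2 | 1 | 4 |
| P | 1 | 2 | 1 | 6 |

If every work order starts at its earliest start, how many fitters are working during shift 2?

At early start, shift 2 has: K, L, N, O.
Demand: 4 + 1 + 4 + 2 = 11.

11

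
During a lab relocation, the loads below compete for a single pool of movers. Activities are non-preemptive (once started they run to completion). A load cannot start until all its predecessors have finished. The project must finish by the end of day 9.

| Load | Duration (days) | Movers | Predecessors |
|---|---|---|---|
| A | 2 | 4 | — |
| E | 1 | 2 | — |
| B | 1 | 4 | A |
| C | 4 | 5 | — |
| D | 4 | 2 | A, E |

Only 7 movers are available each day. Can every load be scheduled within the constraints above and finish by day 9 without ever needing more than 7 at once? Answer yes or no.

yes

Schedule A@1, E@1, B@3, C@4, D@3: d1:6  d2:4  d3:6  d4:7  d5:7  d6:7  d7:5  d8:0  d9:0 — peak 7 ≤ 7.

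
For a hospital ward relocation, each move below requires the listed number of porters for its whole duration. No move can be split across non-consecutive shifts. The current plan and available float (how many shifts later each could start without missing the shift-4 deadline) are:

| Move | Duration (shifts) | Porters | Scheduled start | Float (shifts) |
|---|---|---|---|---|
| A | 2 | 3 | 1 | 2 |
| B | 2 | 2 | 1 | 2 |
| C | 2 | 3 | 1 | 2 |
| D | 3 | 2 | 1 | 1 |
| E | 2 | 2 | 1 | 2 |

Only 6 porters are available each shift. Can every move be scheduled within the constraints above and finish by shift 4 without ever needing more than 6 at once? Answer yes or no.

no

Total porter-shifts = 26; over 4 shifts the average is 26/4 > 6, so some shift must exceed 6.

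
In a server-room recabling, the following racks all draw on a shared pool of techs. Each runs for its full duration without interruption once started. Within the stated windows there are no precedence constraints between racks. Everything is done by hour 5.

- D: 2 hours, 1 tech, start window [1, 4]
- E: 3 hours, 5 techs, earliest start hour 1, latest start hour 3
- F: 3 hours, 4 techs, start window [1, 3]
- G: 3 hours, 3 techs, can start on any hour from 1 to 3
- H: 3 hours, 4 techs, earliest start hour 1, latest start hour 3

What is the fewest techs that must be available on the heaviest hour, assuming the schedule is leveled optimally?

16

Early-start (D@1, E@1, F@1, G@1, H@1) gives peak 17: h1:17  h2:17  h3:16  h4:0  h5:0.
Shift H→3.
Schedule D@1, E@1, F@1, G@1, H@3: h1:13  h2:13  h3:16  h4:4  h5:4 — peak 16.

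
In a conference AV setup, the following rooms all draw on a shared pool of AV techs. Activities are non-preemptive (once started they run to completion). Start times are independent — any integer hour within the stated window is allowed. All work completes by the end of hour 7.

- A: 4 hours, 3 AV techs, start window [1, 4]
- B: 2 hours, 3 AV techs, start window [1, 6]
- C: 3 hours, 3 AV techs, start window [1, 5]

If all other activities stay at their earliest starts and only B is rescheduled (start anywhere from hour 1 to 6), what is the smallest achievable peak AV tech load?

B@1: h1:9  h2:9  h3:6  h4:3  h5:0  h6:0  h7:0 → peak 9
B@2: h1:6  h2:9  h3:9  h4:3  h5:0  h6:0  h7:0 → peak 9
B@3: h1:6  h2:6  h3:9  h4:6  h5:0  h6:0  h7:0 → peak 9
B@4: h1:6  h2:6  h3:6  h4:6  h5:3  h6:0  h7:0 → peak 6
B@5: h1:6  h2:6  h3:6  h4:3  h5:3  h6:3  h7:0 → peak 6
B@6: h1:6  h2:6  h3:6  h4:3  h5:0  h6:3  h7:3 → peak 6
Best is B@4, peak 6.

6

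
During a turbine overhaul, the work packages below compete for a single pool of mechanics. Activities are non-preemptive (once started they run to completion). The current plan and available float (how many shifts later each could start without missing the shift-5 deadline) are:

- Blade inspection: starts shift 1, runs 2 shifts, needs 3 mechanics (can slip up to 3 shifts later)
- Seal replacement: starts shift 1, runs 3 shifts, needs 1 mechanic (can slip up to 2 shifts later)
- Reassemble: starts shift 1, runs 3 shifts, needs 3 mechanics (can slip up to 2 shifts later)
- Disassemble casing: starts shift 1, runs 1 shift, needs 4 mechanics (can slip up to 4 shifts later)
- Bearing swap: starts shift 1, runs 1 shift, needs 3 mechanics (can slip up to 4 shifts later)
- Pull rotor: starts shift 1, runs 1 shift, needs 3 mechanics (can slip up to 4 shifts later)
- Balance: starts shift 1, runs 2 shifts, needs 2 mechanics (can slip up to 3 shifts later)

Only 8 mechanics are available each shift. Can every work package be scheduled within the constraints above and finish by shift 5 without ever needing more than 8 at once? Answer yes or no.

Schedule Blade inspection@1, Seal replacement@1, Reassemble@1, Disassemble casing@4, Bearing swap@3, Pull rotor@5, Balance@4: s1:7  s2:7  s3:7  s4:6  s5:5 — peak 7 ≤ 8.

yes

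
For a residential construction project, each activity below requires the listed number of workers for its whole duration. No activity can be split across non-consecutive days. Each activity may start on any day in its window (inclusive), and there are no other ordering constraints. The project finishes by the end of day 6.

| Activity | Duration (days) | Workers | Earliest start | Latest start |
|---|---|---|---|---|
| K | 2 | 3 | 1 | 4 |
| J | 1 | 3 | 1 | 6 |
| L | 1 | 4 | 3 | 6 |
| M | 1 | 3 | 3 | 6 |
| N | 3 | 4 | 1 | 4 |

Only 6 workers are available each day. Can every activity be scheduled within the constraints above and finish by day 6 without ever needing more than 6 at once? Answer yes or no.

Schedule K@4, J@4, L@6, M@5, N@1: d1:4  d2:4  d3:4  d4:6  d5:6  d6:4 — peak 6 ≤ 6.

yes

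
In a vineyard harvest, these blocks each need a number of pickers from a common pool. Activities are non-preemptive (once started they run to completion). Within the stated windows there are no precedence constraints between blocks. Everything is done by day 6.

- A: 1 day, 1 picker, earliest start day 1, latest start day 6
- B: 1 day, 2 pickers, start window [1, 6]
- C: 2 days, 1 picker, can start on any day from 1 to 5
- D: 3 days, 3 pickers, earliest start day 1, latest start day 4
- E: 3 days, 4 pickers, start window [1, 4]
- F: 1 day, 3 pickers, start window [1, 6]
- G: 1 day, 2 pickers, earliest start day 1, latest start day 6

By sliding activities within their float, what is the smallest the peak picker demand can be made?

Early-start (A@1, B@1, C@1, D@1, E@1, F@1, G@1) gives peak 16: d1:16  d2:8  d3:7  d4:0  d5:0  d6:0.
Shift C→3, E→4, F→2, G→3.
Schedule A@1, B@1, C@3, D@1, E@4, F@2, G@3: d1:6  d2:6  d3:6  d4:5  d5:4  d6:4 — peak 6.
Total picker-days = 31 over 6 days ⇒ peak ≥ ⌈31/6⌉ = 6, so 6 is optimal.

6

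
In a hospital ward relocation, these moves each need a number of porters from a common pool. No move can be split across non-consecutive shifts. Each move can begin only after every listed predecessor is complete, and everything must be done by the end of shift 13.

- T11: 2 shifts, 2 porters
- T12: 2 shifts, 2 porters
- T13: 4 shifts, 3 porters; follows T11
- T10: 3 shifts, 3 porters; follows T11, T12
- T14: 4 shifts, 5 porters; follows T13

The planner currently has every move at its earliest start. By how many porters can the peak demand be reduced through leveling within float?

1

Early-start peak: s1:4  s2:4  s3:6  s4:6  s5:6  s6:3  s7:5  s8:5  s9:5  s10:5  s11:0  s12:0  s13:0 ⇒ 6.
Leveled (T11@1, T12@1, T13@3, T10@7, T14@10): s1:4  s2:4  s3:3  s4:3  s5:3  s6:3  s7:3  s8:3  s9:3  s10:5  s11:5  s12:5  s13:5 ⇒ 5.
Reduction 6 − 5 = 1.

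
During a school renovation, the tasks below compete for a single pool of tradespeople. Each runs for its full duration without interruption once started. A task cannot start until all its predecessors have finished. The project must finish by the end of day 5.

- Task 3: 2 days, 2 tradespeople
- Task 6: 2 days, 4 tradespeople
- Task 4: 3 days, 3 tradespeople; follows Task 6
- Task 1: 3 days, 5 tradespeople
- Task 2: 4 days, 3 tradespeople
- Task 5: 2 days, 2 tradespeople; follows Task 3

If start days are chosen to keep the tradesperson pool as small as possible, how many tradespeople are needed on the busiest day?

13

Early-start (Task 3@1, Task 6@1, Task 4@3, Task 1@1, Task 2@1, Task 5@3) gives peak 14: d1:14  d2:14  d3:13  d4:8  d5:3.
Shift Task 1→3.
Schedule Task 3@1, Task 6@1, Task 4@3, Task 1@3, Task 2@1, Task 5@3: d1:9  d2:9  d3:13  d4:13  d5:8 — peak 13.
No arrangement of the 18 feasible schedules does better.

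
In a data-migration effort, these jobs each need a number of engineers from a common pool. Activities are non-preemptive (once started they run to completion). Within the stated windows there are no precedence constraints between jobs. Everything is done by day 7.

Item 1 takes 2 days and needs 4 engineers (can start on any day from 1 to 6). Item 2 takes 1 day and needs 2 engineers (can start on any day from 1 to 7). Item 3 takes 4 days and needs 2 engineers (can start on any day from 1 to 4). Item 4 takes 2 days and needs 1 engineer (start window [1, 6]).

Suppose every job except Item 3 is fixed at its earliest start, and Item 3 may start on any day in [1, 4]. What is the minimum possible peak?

7

Item 3@1: d1:9  d2:7  d3:2  d4:2  d5:0  d6:0  d7:0 → peak 9
Item 3@2: d1:7  d2:7  d3:2  d4:2  d5:2  d6:0  d7:0 → peak 7
Item 3@3: d1:7  d2:5  d3:2  d4:2  d5:2  d6:2  d7:0 → peak 7
Item 3@4: d1:7  d2:5  d3:0  d4:2  d5:2  d6:2  d7:2 → peak 7
Best is Item 3@2, peak 7.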